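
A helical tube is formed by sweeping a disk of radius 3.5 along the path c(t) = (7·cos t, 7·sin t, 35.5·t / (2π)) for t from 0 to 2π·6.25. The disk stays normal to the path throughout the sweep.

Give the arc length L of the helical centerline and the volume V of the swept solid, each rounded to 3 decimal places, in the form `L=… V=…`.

2πR = 2π·7 = 43.982297
per-turn = √(43.982297² + 35.5²) = √(1934.4425 + 1260.25) = √3194.6925 = 56.521611
L = 6.25 × 56.521611 = 353.260066
V = π·3.5² × L = 38.484510 × 353.260066 = 13595.040550

L=353.260 V=13595.041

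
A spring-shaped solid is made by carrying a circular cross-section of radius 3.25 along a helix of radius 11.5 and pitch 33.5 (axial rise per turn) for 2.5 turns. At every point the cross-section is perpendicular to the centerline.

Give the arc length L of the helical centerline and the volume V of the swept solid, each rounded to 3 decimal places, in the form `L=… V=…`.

L=199.112 V=6607.136

2πR = 2π·11.5 = 72.256631
per-turn = √(72.256631² + 33.5²) = √(5221.0207 + 1122.25) = √6343.2707 = 79.644653
L = 2.5 × 79.644653 = 199.111632
V = π·3.25² × L = 33.183072 × 199.111632 = 6607.135705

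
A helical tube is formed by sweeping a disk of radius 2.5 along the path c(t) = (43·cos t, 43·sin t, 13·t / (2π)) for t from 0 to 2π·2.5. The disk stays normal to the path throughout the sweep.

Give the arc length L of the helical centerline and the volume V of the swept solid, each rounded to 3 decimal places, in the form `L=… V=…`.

2πR = 2π·43 = 270.176968
per-turn = √(270.176968² + 13²) = √(72995.5942 + 169) = √73164.5942 = 270.489545
L = 2.5 × 270.489545 = 676.223863
V = π·2.5² × L = 19.634954 × 676.223863 = 13277.624509

L=676.224 V=13277.625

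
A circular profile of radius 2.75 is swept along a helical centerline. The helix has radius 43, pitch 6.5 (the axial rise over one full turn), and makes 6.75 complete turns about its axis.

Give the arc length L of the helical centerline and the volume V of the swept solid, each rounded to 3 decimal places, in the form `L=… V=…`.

2πR = 2π·43 = 270.176968
per-turn = √(270.176968² + 6.5²) = √(72995.5942 + 42.25) = √73037.8442 = 270.255146
L = 6.75 × 270.255146 = 1824.222238
V = π·2.75² × L = 23.758294 × 1824.222238 = 43340.409063

L=1824.222 V=43340.409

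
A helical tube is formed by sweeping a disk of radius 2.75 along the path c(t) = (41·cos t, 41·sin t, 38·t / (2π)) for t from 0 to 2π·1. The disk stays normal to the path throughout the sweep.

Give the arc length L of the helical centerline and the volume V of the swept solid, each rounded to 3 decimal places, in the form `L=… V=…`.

2πR = 2π·41 = 257.610598
per-turn = √(257.610598² + 38²) = √(66363.2200 + 1444) = √67807.2200 = 260.398195
L = 1 × 260.398195 = 260.398195
V = π·2.75² × L = 23.758294 × 260.398195 = 6186.616991

L=260.398 V=6186.617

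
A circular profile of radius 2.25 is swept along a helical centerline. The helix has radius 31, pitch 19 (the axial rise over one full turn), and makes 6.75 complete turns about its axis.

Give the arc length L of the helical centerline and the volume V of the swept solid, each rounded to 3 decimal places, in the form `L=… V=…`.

2πR = 2π·31 = 194.778745
per-turn = √(194.778745² + 19²) = √(37938.7593 + 361) = √38299.7593 = 195.703243
L = 6.75 × 195.703243 = 1320.996890
V = π·2.25² × L = 15.904313 × 1320.996890 = 21009.547761

L=1320.997 V=21009.548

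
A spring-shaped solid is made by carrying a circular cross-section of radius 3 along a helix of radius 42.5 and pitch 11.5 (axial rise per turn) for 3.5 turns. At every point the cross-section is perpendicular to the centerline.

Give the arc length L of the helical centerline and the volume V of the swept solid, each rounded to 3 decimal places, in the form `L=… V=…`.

L=935.490 V=26450.360

2πR = 2π·42.5 = 267.035376
per-turn = √(267.035376² + 11.5²) = √(71307.8918 + 132.25) = √71440.1418 = 267.282887
L = 3.5 × 267.282887 = 935.490105
V = π·3² × L = 28.274334 × 935.490105 = 26450.359579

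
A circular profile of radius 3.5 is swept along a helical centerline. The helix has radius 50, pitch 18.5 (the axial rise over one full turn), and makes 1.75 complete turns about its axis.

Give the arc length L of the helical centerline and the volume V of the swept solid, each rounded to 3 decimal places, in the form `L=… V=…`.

L=550.731 V=21194.618

2πR = 2π·50 = 314.159265
per-turn = √(314.159265² + 18.5²) = √(98696.0440 + 342.25) = √99038.2940 = 314.703502
L = 1.75 × 314.703502 = 550.731128
V = π·3.5² × L = 38.484510 × 550.731128 = 21194.617608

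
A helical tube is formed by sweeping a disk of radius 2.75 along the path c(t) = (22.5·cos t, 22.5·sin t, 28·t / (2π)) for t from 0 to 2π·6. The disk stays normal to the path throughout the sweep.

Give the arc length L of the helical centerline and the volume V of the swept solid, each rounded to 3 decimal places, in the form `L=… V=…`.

L=864.707 V=20543.963

2πR = 2π·22.5 = 141.371669
per-turn = √(141.371669² + 28²) = √(19985.9489 + 784) = √20769.9489 = 144.117830
L = 6 × 144.117830 = 864.706980
V = π·2.75² × L = 23.758294 × 864.706980 = 20543.963032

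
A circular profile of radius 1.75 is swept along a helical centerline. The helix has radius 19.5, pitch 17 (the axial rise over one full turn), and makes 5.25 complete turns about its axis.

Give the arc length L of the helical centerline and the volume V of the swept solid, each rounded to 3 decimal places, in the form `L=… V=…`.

L=649.403 V=6247.992

2πR = 2π·19.5 = 122.522113
per-turn = √(122.522113² + 17²) = √(15011.6683 + 289) = √15300.6683 = 123.695870
L = 5.25 × 123.695870 = 649.403318
V = π·1.75² × L = 9.621128 × 649.403318 = 6247.992126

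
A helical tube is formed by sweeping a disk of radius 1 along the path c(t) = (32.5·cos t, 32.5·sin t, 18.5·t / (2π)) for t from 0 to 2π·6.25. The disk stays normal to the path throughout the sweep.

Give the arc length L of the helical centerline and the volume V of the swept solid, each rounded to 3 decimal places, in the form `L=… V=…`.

2πR = 2π·32.5 = 204.203522
per-turn = √(204.203522² + 18.5²) = √(41699.0786 + 342.25) = √42041.3286 = 205.039822
L = 6.25 × 205.039822 = 1281.498887
V = π·1² × L = 3.141593 × 1281.498887 = 4025.947490

L=1281.499 V=4025.947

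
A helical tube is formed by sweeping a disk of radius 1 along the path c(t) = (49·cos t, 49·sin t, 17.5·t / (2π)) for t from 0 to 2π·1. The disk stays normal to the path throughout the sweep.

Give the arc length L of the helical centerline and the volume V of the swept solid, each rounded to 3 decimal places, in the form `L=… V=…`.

2πR = 2π·49 = 307.876080
per-turn = √(307.876080² + 17.5²) = √(94787.6807 + 306.25) = √95093.9307 = 308.373038
L = 1 × 308.373038 = 308.373038
V = π·1² × L = 3.141593 × 308.373038 = 968.782471

L=308.373 V=968.782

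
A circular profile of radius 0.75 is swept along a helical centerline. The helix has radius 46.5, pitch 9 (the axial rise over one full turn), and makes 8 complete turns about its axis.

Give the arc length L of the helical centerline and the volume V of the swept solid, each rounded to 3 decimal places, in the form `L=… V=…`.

L=2338.454 V=4132.389

2πR = 2π·46.5 = 292.168117
per-turn = √(292.168117² + 9²) = √(85362.2085 + 81) = √85443.2085 = 292.306703
L = 8 × 292.306703 = 2338.453622
V = π·0.75² × L = 1.767146 × 2338.453622 = 4132.388655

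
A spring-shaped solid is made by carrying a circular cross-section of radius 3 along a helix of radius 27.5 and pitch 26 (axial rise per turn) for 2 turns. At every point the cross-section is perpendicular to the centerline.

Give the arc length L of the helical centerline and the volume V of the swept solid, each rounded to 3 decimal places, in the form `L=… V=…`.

L=349.466 V=9880.907

2πR = 2π·27.5 = 172.787596
per-turn = √(172.787596² + 26²) = √(29855.5533 + 676) = √30531.5533 = 174.732805
L = 2 × 174.732805 = 349.465611
V = π·3² × L = 28.274334 × 349.465611 = 9880.907365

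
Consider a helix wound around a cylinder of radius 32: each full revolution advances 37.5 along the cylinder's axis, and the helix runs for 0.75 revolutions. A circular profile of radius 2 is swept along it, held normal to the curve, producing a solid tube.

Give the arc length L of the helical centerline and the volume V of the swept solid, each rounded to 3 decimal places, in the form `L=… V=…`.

L=153.397 V=1927.641

2πR = 2π·32 = 201.061930
per-turn = √(201.061930² + 37.5²) = √(40425.8996 + 1406.25) = √41832.1496 = 204.529092
L = 0.75 × 204.529092 = 153.396819
V = π·2² × L = 12.566371 × 153.396819 = 1927.641282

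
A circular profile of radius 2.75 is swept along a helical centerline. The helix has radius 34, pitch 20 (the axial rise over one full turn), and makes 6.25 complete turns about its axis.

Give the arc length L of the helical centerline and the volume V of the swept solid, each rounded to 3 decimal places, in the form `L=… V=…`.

L=1341.015 V=31860.239

2πR = 2π·34 = 213.628300
per-turn = √(213.628300² + 20²) = √(45637.0508 + 400) = √46037.0508 = 214.562464
L = 6.25 × 214.562464 = 1341.015397
V = π·2.75² × L = 23.758294 × 1341.015397 = 31860.238654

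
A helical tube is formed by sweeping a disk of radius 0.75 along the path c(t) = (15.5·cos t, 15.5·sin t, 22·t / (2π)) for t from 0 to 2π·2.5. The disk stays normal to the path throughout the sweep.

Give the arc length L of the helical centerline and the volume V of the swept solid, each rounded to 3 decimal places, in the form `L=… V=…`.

2πR = 2π·15.5 = 97.389372
per-turn = √(97.389372² + 22²) = √(9484.6898 + 484) = √9968.6898 = 99.843326
L = 2.5 × 99.843326 = 249.608316
V = π·0.75² × L = 1.767146 × 249.608316 = 441.094304

L=249.608 V=441.094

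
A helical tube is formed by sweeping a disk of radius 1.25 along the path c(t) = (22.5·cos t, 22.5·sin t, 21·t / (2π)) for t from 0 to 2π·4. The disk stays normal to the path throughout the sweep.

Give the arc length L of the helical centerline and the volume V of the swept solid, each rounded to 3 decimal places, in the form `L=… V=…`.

L=571.692 V=2806.284

2πR = 2π·22.5 = 141.371669
per-turn = √(141.371669² + 21²) = √(19985.9489 + 441) = √20426.9489 = 142.922877
L = 4 × 142.922877 = 571.691510
V = π·1.25² × L = 4.908739 × 571.691510 = 2806.284137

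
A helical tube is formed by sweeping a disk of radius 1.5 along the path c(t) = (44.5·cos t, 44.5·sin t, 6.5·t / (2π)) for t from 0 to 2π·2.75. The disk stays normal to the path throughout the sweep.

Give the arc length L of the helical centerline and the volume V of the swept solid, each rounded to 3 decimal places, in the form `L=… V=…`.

L=769.113 V=5436.536

2πR = 2π·44.5 = 279.601746
per-turn = √(279.601746² + 6.5²) = √(78177.1365 + 42.25) = √78219.3865 = 279.677290
L = 2.75 × 279.677290 = 769.112547
V = π·1.5² × L = 7.068583 × 769.112547 = 5436.536237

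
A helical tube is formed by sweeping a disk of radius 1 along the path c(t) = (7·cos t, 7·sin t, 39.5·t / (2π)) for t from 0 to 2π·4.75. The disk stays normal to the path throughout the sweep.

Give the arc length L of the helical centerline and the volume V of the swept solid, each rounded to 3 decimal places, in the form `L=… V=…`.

L=280.801 V=882.161

2πR = 2π·7 = 43.982297
per-turn = √(43.982297² + 39.5²) = √(1934.4425 + 1560.25) = √3494.6925 = 59.115924
L = 4.75 × 59.115924 = 280.800639
V = π·1² × L = 3.141593 × 280.800639 = 882.161224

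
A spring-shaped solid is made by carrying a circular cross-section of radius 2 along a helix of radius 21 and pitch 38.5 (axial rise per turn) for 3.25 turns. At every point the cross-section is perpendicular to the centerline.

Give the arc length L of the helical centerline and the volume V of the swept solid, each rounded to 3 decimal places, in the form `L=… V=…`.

2πR = 2π·21 = 131.946891
per-turn = √(131.946891² + 38.5²) = √(17409.9822 + 1482.25) = √18892.2322 = 137.449017
L = 3.25 × 137.449017 = 446.709304
V = π·2² × L = 12.566371 × 446.709304 = 5613.514670

L=446.709 V=5613.515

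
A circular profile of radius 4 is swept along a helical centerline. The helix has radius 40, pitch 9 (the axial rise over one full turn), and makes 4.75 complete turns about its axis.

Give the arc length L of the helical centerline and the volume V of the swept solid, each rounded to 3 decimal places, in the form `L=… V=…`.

2πR = 2π·40 = 251.327412
per-turn = √(251.327412² + 9²) = √(63165.4682 + 81) = √63246.4682 = 251.488505
L = 4.75 × 251.488505 = 1194.570399
V = π·4² × L = 50.265482 × 1194.570399 = 60045.657432

L=1194.570 V=60045.657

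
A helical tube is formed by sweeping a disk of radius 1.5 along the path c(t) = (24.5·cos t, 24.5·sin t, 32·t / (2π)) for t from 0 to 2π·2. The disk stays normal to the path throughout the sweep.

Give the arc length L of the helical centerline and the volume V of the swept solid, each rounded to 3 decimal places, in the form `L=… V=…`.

L=314.458 V=2222.771

2πR = 2π·24.5 = 153.938040
per-turn = √(153.938040² + 32²) = √(23696.9202 + 1024) = √24720.9202 = 157.228878
L = 2 × 157.228878 = 314.457757
V = π·1.5² × L = 7.068583 × 314.457757 = 2222.770900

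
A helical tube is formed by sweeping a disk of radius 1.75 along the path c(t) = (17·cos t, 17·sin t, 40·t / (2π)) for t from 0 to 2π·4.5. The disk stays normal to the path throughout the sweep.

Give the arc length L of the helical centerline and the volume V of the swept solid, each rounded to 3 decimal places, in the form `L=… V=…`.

2πR = 2π·17 = 106.814150
per-turn = √(106.814150² + 40²) = √(11409.2627 + 1600) = √13009.2627 = 114.058155
L = 4.5 × 114.058155 = 513.261697
V = π·1.75² × L = 9.621128 × 513.261697 = 4938.156227

L=513.262 V=4938.156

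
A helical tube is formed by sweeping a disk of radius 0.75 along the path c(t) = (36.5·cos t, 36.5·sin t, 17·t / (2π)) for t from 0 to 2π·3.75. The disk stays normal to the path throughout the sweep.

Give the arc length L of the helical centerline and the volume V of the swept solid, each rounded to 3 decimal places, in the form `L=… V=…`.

2πR = 2π·36.5 = 229.336264
per-turn = √(229.336264² + 17²) = √(52595.1219 + 289) = √52884.1219 = 229.965480
L = 3.75 × 229.965480 = 862.370549
V = π·0.75² × L = 1.767146 × 862.370549 = 1523.934552

L=862.371 V=1523.935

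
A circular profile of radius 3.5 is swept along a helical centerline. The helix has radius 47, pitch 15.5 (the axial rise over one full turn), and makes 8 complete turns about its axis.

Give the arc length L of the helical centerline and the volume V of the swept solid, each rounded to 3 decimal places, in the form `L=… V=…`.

2πR = 2π·47 = 295.309709
per-turn = √(295.309709² + 15.5²) = √(87207.8245 + 240.25) = √87448.0745 = 295.716206
L = 8 × 295.716206 = 2365.729648
V = π·3.5² × L = 38.484510 × 2365.729648 = 91043.946310

L=2365.730 V=91043.946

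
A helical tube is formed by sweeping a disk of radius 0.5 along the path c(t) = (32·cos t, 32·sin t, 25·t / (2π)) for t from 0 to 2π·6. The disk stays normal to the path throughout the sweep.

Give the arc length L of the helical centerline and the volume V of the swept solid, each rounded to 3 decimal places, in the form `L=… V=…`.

2πR = 2π·32 = 201.061930
per-turn = √(201.061930² + 25²) = √(40425.8996 + 625) = √41050.8996 = 202.610216
L = 6 × 202.610216 = 1215.661296
V = π·0.5² × L = 0.785398 × 1215.661296 = 954.778149

L=1215.661 V=954.778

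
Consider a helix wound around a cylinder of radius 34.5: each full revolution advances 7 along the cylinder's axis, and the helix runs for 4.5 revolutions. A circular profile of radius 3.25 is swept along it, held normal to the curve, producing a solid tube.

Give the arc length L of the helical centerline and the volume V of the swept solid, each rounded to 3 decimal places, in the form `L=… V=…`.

2πR = 2π·34.5 = 216.769893
per-turn = √(216.769893² + 7²) = √(46989.1866 + 49) = √47038.1866 = 216.882887
L = 4.5 × 216.882887 = 975.972990
V = π·3.25² × L = 33.183072 × 975.972990 = 32385.782400

L=975.973 V=32385.782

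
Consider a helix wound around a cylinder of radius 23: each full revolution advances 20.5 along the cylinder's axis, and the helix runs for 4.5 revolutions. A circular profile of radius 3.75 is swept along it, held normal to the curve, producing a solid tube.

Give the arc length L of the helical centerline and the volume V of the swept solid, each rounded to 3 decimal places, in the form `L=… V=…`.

2πR = 2π·23 = 144.513262
per-turn = √(144.513262² + 20.5²) = √(20884.0829 + 420.25) = √21304.3329 = 145.960039
L = 4.5 × 145.960039 = 656.820174
V = π·3.75² × L = 44.178647 × 656.820174 = 29017.426424

L=656.820 V=29017.426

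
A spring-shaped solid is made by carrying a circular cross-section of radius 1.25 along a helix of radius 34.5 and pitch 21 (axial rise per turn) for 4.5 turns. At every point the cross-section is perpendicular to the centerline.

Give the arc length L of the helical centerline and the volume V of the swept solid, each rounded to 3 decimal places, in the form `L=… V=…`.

L=980.031 V=4810.717

2πR = 2π·34.5 = 216.769893
per-turn = √(216.769893² + 21²) = √(46989.1866 + 441) = √47430.1866 = 217.784725
L = 4.5 × 217.784725 = 980.031264
V = π·1.25² × L = 4.908739 × 980.031264 = 4810.717216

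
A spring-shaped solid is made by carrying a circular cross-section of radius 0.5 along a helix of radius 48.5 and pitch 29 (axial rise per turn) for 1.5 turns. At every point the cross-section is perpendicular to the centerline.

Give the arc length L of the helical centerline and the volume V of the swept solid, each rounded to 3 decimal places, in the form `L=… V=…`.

L=459.167 V=360.629

2πR = 2π·48.5 = 304.734487
per-turn = √(304.734487² + 29²) = √(92863.1078 + 841) = √93704.1078 = 306.111267
L = 1.5 × 306.111267 = 459.166901
V = π·0.5² × L = 0.785398 × 459.166901 = 360.628840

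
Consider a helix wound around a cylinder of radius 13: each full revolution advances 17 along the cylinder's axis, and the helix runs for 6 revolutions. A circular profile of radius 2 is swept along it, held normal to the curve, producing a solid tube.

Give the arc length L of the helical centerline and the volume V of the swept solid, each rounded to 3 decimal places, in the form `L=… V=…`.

L=500.590 V=6290.604

2πR = 2π·13 = 81.681409
per-turn = √(81.681409² + 17²) = √(6671.8526 + 289) = √6960.8526 = 83.431724
L = 6 × 83.431724 = 500.590344
V = π·2² × L = 12.566371 × 500.590344 = 6290.603791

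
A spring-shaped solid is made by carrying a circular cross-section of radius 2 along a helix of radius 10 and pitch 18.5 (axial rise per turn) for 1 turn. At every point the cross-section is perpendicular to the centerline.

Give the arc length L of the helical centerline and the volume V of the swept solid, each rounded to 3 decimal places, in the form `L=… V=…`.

L=65.499 V=823.082

2πR = 2π·10 = 62.831853
per-turn = √(62.831853² + 18.5²) = √(3947.8418 + 342.25) = √4290.0918 = 65.498792
L = 1 × 65.498792 = 65.498792
V = π·2² × L = 12.566371 × 65.498792 = 823.082096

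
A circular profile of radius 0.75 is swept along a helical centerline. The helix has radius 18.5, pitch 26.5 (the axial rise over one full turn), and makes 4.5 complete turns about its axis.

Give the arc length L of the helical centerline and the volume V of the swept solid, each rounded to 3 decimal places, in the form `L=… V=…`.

L=536.496 V=948.067

2πR = 2π·18.5 = 116.238928
per-turn = √(116.238928² + 26.5²) = √(13511.4884 + 702.25) = √14213.7384 = 119.221384
L = 4.5 × 119.221384 = 536.496228
V = π·0.75² × L = 1.767146 × 536.496228 = 948.067093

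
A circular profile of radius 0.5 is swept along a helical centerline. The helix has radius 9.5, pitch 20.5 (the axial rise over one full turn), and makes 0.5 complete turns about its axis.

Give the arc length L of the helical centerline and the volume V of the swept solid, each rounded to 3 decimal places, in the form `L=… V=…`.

L=31.556 V=24.784

2πR = 2π·9.5 = 59.690260
per-turn = √(59.690260² + 20.5²) = √(3562.9272 + 420.25) = √3983.1772 = 63.112417
L = 0.5 × 63.112417 = 31.556209
V = π·0.5² × L = 0.785398 × 31.556209 = 24.784188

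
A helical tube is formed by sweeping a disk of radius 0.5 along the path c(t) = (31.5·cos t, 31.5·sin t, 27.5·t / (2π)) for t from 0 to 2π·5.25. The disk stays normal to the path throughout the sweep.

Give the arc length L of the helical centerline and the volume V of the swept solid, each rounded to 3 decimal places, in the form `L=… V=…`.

2πR = 2π·31.5 = 197.920337
per-turn = √(197.920337² + 27.5²) = √(39172.4599 + 756.25) = √39928.7099 = 199.821695
L = 5.25 × 199.821695 = 1049.063900
V = π·0.5² × L = 0.785398 × 1049.063900 = 823.932860

L=1049.064 V=823.933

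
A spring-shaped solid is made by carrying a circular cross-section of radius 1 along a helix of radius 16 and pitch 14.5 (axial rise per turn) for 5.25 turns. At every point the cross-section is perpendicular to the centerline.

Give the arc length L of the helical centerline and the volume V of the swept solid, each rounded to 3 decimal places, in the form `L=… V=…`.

2πR = 2π·16 = 100.530965
per-turn = √(100.530965² + 14.5²) = √(10106.4749 + 210.25) = √10316.7249 = 101.571280
L = 5.25 × 101.571280 = 533.249220
V = π·1² × L = 3.141593 × 533.249220 = 1675.251831

L=533.249 V=1675.252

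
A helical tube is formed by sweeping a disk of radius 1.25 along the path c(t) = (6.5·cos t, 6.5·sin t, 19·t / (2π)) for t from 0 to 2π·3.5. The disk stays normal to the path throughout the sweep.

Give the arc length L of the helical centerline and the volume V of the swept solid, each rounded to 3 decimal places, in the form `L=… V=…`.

2πR = 2π·6.5 = 40.840704
per-turn = √(40.840704² + 19²) = √(1667.9631 + 361) = √2028.9631 = 45.044013
L = 3.5 × 45.044013 = 157.654047
V = π·1.25² × L = 4.908739 × 157.654047 = 773.882493

L=157.654 V=773.882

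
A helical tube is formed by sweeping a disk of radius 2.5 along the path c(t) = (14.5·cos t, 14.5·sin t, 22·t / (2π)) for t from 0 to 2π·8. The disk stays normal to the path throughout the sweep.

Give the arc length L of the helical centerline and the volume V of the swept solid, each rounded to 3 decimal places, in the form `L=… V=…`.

2πR = 2π·14.5 = 91.106187
per-turn = √(91.106187² + 22²) = √(8300.3373 + 484) = √8784.3373 = 93.724796
L = 8 × 93.724796 = 749.798364
V = π·2.5² × L = 19.634954 × 749.798364 = 14722.256458

L=749.798 V=14722.256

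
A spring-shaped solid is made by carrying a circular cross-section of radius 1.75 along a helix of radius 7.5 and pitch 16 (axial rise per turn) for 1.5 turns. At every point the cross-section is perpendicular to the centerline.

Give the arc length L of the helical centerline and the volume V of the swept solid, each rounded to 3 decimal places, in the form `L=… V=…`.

L=74.649 V=718.208

2πR = 2π·7.5 = 47.123890
per-turn = √(47.123890² + 16²) = √(2220.6610 + 256) = √2476.6610 = 49.766063
L = 1.5 × 49.766063 = 74.649094
V = π·1.75² × L = 9.621128 × 74.649094 = 718.208451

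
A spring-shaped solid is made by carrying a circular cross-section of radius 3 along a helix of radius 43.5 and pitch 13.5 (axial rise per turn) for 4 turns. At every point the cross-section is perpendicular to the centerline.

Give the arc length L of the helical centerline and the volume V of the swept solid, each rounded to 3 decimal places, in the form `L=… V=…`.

2πR = 2π·43.5 = 273.318561
per-turn = √(273.318561² + 13.5²) = √(74703.0357 + 182.25) = √74885.2857 = 273.651760
L = 4 × 273.651760 = 1094.607040
V = π·3² × L = 28.274334 × 1094.607040 = 30949.284911

L=1094.607 V=30949.285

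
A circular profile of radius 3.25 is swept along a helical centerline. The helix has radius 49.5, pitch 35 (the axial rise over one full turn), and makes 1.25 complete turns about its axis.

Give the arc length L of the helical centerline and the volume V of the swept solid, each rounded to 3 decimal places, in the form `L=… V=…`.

2πR = 2π·49.5 = 311.017673
per-turn = √(311.017673² + 35²) = √(96731.9927 + 1225) = √97956.9927 = 312.980818
L = 1.25 × 312.980818 = 391.226023
V = π·3.25² × L = 33.183072 × 391.226023 = 12982.081451

L=391.226 V=12982.081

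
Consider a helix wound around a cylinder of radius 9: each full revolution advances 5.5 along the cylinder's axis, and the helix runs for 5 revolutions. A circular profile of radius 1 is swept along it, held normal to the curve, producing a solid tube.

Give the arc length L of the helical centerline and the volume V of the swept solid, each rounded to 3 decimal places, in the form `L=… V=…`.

L=284.078 V=892.456

2πR = 2π·9 = 56.548668
per-turn = √(56.548668² + 5.5²) = √(3197.7518 + 30.25) = √3228.0018 = 56.815507
L = 5 × 56.815507 = 284.077535
V = π·1² × L = 3.141593 × 284.077535 = 892.455896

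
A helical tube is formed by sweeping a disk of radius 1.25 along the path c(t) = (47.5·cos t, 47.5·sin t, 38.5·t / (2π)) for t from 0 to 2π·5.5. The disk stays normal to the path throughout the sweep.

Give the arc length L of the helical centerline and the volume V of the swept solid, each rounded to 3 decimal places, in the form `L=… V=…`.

2πR = 2π·47.5 = 298.451302
per-turn = √(298.451302² + 38.5²) = √(89073.1797 + 1482.25) = √90555.4297 = 300.924292
L = 5.5 × 300.924292 = 1655.083608
V = π·1.25² × L = 4.908739 × 1655.083608 = 8124.372662

L=1655.084 V=8124.373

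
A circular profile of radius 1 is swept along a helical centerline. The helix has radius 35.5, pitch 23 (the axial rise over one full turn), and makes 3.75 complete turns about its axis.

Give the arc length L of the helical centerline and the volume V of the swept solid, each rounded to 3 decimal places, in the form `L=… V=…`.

L=840.884 V=2641.715

2πR = 2π·35.5 = 223.053078
per-turn = √(223.053078² + 23²) = √(49752.6758 + 529) = √50281.6758 = 224.235759
L = 3.75 × 224.235759 = 840.884098
V = π·1² × L = 3.141593 × 840.884098 = 2641.715304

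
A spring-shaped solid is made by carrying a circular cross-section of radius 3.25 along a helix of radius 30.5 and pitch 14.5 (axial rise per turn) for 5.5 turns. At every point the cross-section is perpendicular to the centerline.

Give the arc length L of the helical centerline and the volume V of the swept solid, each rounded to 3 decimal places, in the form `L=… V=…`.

L=1057.017 V=35075.076

2πR = 2π·30.5 = 191.637152
per-turn = √(191.637152² + 14.5²) = √(36724.7980 + 210.25) = √36935.0480 = 192.184932
L = 5.5 × 192.184932 = 1057.017124
V = π·3.25² × L = 33.183072 × 1057.017124 = 35075.075771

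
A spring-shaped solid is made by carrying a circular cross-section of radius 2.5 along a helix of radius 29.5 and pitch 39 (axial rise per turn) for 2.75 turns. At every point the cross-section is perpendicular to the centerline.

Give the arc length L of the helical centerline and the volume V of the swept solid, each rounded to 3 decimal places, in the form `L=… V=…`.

2πR = 2π·29.5 = 185.353967
per-turn = √(185.353967² + 39²) = √(34356.0929 + 1521) = √35877.0929 = 189.412494
L = 2.75 × 189.412494 = 520.884359
V = π·2.5² × L = 19.634954 × 520.884359 = 10227.540468

L=520.884 V=10227.540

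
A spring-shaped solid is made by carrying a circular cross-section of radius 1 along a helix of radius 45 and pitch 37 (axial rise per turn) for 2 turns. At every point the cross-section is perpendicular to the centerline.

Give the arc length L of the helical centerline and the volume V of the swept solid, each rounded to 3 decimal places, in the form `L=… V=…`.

L=570.308 V=1791.675

2πR = 2π·45 = 282.743339
per-turn = √(282.743339² + 37²) = √(79943.7956 + 1369) = √81312.7956 = 285.153986
L = 2 × 285.153986 = 570.307972
V = π·1² × L = 3.141593 × 570.307972 = 1791.675334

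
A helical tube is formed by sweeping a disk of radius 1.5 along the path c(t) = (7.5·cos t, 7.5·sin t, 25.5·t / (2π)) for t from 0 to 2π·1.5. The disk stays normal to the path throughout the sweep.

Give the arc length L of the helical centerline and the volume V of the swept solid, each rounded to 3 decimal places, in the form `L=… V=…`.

2πR = 2π·7.5 = 47.123890
per-turn = √(47.123890² + 25.5²) = √(2220.6610 + 650.25) = √2870.9110 = 53.580883
L = 1.5 × 53.580883 = 80.371324
V = π·1.5² × L = 7.068583 × 80.371324 = 568.111413

L=80.371 V=568.111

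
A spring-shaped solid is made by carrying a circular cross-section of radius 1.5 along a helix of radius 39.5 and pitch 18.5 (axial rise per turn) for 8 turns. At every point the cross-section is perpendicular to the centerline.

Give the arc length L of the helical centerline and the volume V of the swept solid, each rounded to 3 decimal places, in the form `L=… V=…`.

L=1990.995 V=14073.514

2πR = 2π·39.5 = 248.185820
per-turn = √(248.185820² + 18.5²) = √(61596.2011 + 342.25) = √61938.4511 = 248.874368
L = 8 × 248.874368 = 1990.994944
V = π·1.5² × L = 7.068583 × 1990.994944 = 14073.513953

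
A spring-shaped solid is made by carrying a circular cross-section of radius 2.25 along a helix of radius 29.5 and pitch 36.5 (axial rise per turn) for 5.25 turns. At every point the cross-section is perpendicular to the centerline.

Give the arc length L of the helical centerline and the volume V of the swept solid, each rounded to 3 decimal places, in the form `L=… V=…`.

2πR = 2π·29.5 = 185.353967
per-turn = √(185.353967² + 36.5²) = √(34356.0929 + 1332.25) = √35688.3429 = 188.913586
L = 5.25 × 188.913586 = 991.796326
V = π·2.25² × L = 15.904313 × 991.796326 = 15773.839007

L=991.796 V=15773.839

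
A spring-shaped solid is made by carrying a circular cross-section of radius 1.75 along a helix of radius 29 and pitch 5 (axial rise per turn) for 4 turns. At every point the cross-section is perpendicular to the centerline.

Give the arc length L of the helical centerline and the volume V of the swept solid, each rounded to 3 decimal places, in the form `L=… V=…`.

2πR = 2π·29 = 182.212374
per-turn = √(182.212374² + 5²) = √(33201.3492 + 25) = √33226.3492 = 182.280962
L = 4 × 182.280962 = 729.123849
V = π·1.75² × L = 9.621128 × 729.123849 = 7014.993516

L=729.124 V=7014.994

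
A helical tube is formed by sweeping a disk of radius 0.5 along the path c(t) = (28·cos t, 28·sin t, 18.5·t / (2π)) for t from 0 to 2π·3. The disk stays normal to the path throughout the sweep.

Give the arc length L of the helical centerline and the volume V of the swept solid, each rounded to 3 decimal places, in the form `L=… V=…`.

L=530.698 V=416.809

2πR = 2π·28 = 175.929189
per-turn = √(175.929189² + 18.5²) = √(30951.0794 + 342.25) = √31293.3294 = 176.899207
L = 3 × 176.899207 = 530.697621
V = π·0.5² × L = 0.785398 × 530.697621 = 416.808937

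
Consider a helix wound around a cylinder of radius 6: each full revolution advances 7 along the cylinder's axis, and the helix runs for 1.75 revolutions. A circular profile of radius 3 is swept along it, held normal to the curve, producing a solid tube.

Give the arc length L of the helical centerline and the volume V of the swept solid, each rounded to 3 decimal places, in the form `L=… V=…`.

L=67.101 V=1897.239

2πR = 2π·6 = 37.699112
per-turn = √(37.699112² + 7²) = √(1421.2230 + 49) = √1470.2230 = 38.343488
L = 1.75 × 38.343488 = 67.101103
V = π·3² × L = 28.274334 × 67.101103 = 1897.238994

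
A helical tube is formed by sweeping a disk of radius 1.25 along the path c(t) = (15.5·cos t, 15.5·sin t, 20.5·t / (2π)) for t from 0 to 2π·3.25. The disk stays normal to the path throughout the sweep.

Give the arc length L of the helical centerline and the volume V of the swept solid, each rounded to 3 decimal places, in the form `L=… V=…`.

2πR = 2π·15.5 = 97.389372
per-turn = √(97.389372² + 20.5²) = √(9484.6898 + 420.25) = √9904.9398 = 99.523564
L = 3.25 × 99.523564 = 323.451584
V = π·1.25² × L = 4.908739 × 323.451584 = 1587.739248

L=323.452 V=1587.739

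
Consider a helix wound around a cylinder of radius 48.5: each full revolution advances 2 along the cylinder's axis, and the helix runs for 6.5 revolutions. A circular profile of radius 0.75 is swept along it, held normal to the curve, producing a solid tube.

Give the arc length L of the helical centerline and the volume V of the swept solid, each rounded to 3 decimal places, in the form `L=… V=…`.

2πR = 2π·48.5 = 304.734487
per-turn = √(304.734487² + 2²) = √(92863.1078 + 4) = √92867.1078 = 304.741050
L = 6.5 × 304.741050 = 1980.816828
V = π·0.75² × L = 1.767146 × 1980.816828 = 3500.392272

L=1980.817 V=3500.392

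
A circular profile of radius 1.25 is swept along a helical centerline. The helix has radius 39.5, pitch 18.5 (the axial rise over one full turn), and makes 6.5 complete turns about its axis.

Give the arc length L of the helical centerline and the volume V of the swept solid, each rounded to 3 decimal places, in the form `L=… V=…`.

2πR = 2π·39.5 = 248.185820
per-turn = √(248.185820² + 18.5²) = √(61596.2011 + 342.25) = √61938.4511 = 248.874368
L = 6.5 × 248.874368 = 1617.683392
V = π·1.25² × L = 4.908739 × 1617.683392 = 7940.784783

L=1617.683 V=7940.785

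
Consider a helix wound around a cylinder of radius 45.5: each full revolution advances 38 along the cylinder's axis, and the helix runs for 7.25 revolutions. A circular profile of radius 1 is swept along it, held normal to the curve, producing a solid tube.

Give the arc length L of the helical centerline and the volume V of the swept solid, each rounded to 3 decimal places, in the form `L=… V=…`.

L=2090.895 V=6568.742

2πR = 2π·45.5 = 285.884931
per-turn = √(285.884931² + 38²) = √(81730.1940 + 1444) = √83174.1940 = 288.399366
L = 7.25 × 288.399366 = 2090.895400
V = π·1² × L = 3.141593 × 2090.895400 = 6568.741629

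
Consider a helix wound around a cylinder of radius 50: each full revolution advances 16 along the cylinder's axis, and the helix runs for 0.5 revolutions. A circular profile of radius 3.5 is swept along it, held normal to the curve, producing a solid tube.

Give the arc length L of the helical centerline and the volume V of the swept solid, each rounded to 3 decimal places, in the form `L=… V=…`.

2πR = 2π·50 = 314.159265
per-turn = √(314.159265² + 16²) = √(98696.0440 + 256) = √98952.0440 = 314.566438
L = 0.5 × 314.566438 = 157.283219
V = π·3.5² × L = 38.484510 × 157.283219 = 6052.967618

L=157.283 V=6052.968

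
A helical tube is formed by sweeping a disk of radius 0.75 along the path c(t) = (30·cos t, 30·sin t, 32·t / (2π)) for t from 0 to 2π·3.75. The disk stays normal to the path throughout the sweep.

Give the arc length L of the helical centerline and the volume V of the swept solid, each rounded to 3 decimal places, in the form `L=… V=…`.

2πR = 2π·30 = 188.495559
per-turn = √(188.495559² + 32²) = √(35530.5758 + 1024) = √36554.5758 = 191.192510
L = 3.75 × 191.192510 = 716.971912
V = π·0.75² × L = 1.767146 × 716.971912 = 1266.993952

L=716.972 V=1266.994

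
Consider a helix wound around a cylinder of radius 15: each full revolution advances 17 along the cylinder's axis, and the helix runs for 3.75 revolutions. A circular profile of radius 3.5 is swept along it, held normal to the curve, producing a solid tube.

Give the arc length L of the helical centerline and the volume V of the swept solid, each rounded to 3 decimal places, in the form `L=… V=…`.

2πR = 2π·15 = 94.247780
per-turn = √(94.247780² + 17²) = √(8882.6440 + 289) = √9171.6440 = 95.768700
L = 3.75 × 95.768700 = 359.132626
V = π·3.5² × L = 38.484510 × 359.132626 = 13821.043147

L=359.133 V=13821.043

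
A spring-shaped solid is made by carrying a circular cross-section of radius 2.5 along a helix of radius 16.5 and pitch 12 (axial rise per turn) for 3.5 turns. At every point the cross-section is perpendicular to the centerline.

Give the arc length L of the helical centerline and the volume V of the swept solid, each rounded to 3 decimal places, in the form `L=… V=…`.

2πR = 2π·16.5 = 103.672558
per-turn = √(103.672558² + 12²) = √(10747.9992 + 144) = √10891.9992 = 104.364741
L = 3.5 × 104.364741 = 365.276594
V = π·2.5² × L = 19.634954 × 365.276594 = 7172.189151

L=365.277 V=7172.189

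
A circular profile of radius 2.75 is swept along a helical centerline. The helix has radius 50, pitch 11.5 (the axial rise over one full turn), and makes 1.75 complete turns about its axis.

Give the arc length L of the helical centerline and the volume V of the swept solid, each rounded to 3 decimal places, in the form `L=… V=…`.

2πR = 2π·50 = 314.159265
per-turn = √(314.159265² + 11.5²) = √(98696.0440 + 132.25) = √98828.2940 = 314.369677
L = 1.75 × 314.369677 = 550.146935
V = π·2.75² × L = 23.758294 × 550.146935 = 13070.552875

L=550.147 V=13070.553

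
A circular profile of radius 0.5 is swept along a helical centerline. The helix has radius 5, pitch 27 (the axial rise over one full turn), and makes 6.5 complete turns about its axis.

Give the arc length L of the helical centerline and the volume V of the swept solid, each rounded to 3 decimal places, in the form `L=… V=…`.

L=269.257 V=211.474

2πR = 2π·5 = 31.415927
per-turn = √(31.415927² + 27²) = √(986.9604 + 729) = √1715.9604 = 41.424153
L = 6.5 × 41.424153 = 269.256994
V = π·0.5² × L = 0.785398 × 269.256994 = 211.473948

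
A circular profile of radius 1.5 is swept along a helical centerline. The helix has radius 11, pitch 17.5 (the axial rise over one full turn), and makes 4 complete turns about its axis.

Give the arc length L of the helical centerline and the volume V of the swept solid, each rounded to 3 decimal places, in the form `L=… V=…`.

2πR = 2π·11 = 69.115038
per-turn = √(69.115038² + 17.5²) = √(4776.8885 + 306.25) = √5083.1385 = 71.296133
L = 4 × 71.296133 = 285.184531
V = π·1.5² × L = 7.068583 × 285.184531 = 2015.850659

L=285.185 V=2015.851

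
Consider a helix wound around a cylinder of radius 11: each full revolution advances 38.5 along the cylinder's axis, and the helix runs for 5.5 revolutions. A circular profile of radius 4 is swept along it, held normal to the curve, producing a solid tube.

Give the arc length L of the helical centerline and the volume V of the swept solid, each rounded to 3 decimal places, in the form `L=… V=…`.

L=435.131 V=21872.067

2πR = 2π·11 = 69.115038
per-turn = √(69.115038² + 38.5²) = √(4776.8885 + 1482.25) = √6259.1385 = 79.114718
L = 5.5 × 79.114718 = 435.130946
V = π·4² × L = 50.265482 × 435.130946 = 21872.066954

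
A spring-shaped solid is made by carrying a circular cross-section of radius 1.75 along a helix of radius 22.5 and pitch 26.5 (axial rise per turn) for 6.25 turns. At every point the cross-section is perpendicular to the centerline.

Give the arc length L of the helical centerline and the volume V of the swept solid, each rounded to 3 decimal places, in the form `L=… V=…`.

2πR = 2π·22.5 = 141.371669
per-turn = √(141.371669² + 26.5²) = √(19985.9489 + 702.25) = √20688.1989 = 143.833928
L = 6.25 × 143.833928 = 898.962051
V = π·1.75² × L = 9.621128 × 898.962051 = 8649.028516

L=898.962 V=8649.029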